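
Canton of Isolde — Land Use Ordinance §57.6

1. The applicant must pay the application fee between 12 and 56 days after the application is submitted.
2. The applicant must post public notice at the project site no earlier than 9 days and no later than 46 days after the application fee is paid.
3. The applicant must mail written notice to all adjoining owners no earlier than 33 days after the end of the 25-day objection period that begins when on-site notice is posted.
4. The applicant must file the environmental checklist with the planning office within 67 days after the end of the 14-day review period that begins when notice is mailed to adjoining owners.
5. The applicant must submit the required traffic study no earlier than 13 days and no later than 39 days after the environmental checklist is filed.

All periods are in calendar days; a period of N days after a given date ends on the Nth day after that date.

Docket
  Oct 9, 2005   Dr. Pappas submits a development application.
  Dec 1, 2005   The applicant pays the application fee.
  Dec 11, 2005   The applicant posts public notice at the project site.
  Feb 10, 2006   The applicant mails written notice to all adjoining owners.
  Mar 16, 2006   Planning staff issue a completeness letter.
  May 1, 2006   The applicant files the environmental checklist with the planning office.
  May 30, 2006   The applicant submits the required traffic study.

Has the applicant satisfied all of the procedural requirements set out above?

Yes

(1) the permitted window runs from Oct 9, 2005 + 12 = Oct 21, 2005 to Oct 9, 2005 + 56 = Dec 4, 2005; done Dec 1, 2005, which is between those dates.
(2) the permitted window runs from Dec 1, 2005 + 9 = Dec 10, 2005 to Dec 1, 2005 + 46 = Jan 16, 2006; done Dec 11, 2005, which is between those dates.
(3) permitted from Jan 5, 2006 + 33 days = Feb 7, 2006 onward; done Feb 10, 2006 — permitted.
(4) due by Feb 24, 2006 + 67 days = May 2, 2006; done May 1, 2006 — timely.
(5) the permitted window runs from May 1, 2006 + 13 = May 14, 2006 to May 1, 2006 + 39 = Jun 9, 2006; May 30, 2006 falls inside that range.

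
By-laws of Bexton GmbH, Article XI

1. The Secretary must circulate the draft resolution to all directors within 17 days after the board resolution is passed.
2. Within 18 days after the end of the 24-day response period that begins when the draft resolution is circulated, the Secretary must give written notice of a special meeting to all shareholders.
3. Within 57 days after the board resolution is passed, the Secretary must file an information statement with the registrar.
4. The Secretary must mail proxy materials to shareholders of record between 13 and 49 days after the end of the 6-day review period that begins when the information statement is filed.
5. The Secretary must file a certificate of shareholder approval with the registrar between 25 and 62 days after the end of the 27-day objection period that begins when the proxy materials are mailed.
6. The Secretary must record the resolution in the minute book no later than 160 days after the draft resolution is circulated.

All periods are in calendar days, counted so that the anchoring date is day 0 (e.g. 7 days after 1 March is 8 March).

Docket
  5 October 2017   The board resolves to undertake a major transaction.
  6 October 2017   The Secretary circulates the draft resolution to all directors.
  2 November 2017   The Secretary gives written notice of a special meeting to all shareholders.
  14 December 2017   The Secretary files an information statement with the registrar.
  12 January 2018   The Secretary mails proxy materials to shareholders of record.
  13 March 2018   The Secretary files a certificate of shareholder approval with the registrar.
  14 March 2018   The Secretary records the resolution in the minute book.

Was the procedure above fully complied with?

Step 1: 17 days after 5 October 2017 (when the board resolution is passed) is 22 October 2017; 6 October 2017 is within that limit.
Step 2: 18 days after 30 October 2017 (end of the 24-day response period, which began when the draft resolution is circulated on 6 October 2017) is 17 November 2017; completed 2 November 2017, before the deadline.
Step 3: 57 days after 5 October 2017 (when the board resolution is passed) is 1 December 2017; not done until 14 December 2017, 13 days after the deadline.
Later steps need not be reached.

No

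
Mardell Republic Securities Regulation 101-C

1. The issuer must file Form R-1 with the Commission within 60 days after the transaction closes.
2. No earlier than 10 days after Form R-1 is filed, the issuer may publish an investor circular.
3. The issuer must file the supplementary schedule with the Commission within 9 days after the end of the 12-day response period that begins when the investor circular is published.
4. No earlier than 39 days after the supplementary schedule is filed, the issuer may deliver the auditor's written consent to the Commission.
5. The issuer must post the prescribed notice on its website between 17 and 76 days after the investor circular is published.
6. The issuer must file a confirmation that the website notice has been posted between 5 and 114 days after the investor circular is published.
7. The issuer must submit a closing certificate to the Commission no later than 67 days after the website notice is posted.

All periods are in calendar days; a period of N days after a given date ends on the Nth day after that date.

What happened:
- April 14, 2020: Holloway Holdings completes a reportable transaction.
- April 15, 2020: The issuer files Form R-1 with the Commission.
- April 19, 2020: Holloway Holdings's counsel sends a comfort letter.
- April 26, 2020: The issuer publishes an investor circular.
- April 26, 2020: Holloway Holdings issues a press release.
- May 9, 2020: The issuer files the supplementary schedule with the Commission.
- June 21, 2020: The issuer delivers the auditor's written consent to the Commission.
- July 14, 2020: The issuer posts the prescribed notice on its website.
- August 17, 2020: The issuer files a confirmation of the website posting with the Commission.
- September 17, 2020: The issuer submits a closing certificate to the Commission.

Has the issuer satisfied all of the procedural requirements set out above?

No

(1) due by April 14, 2020 + 60 days = June 13, 2020; April 15, 2020 is within that limit.
(2) permitted from April 15, 2020 + 10 days = April 25, 2020 onward; done April 26, 2020 — permitted.
(3) due by May 8, 2020 + 9 days = May 17, 2020; completed May 9, 2020, before the deadline.
(4) permitted from May 9, 2020 + 39 days = June 17, 2020 onward; done June 21, 2020, after the minimum wait.
(5) the permitted window runs from April 26, 2020 + 17 = May 13, 2020 to April 26, 2020 + 76 = July 11, 2020; July 14, 2020 is 3 days past the end of the window.
The analysis stops there.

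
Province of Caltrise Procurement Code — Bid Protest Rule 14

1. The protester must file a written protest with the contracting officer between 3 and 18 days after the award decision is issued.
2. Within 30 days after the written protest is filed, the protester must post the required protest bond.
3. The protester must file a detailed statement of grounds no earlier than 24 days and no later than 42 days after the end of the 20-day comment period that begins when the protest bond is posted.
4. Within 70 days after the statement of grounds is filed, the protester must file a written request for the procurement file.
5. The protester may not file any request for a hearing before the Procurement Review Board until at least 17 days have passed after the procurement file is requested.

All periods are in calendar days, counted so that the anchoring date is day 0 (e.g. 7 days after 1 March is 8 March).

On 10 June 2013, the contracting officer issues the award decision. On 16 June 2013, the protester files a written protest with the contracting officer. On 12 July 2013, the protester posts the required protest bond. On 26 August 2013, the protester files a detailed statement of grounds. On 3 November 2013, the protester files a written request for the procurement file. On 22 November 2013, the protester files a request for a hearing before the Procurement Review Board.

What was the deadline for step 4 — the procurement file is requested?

4 November 2013

Step 4 runs from 26 August 2013, when the statement of grounds is filed. 70 days after 26 August 2013 is 4 November 2013.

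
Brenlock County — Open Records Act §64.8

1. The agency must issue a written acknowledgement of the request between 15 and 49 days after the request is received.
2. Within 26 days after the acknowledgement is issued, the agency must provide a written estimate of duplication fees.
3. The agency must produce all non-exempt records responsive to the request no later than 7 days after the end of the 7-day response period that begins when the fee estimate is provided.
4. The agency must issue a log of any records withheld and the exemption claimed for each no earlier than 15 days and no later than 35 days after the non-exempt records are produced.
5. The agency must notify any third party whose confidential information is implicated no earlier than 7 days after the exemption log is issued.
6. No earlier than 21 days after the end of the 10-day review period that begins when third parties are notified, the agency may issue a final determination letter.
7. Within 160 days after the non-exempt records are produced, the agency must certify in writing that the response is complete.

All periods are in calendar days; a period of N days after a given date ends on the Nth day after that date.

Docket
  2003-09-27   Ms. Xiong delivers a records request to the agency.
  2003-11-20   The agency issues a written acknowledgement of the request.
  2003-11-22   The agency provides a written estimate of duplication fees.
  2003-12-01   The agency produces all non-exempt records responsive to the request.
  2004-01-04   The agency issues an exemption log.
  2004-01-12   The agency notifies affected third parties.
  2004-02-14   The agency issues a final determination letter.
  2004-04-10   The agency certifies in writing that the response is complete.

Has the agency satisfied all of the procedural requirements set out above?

No

Step 1: the window is 15–49 days after 2003-09-27 (when the request is received), so 2003-10-12 through 2003-11-15; done 2003-11-20 — 5 days after the window closed.
Later steps need not be reached.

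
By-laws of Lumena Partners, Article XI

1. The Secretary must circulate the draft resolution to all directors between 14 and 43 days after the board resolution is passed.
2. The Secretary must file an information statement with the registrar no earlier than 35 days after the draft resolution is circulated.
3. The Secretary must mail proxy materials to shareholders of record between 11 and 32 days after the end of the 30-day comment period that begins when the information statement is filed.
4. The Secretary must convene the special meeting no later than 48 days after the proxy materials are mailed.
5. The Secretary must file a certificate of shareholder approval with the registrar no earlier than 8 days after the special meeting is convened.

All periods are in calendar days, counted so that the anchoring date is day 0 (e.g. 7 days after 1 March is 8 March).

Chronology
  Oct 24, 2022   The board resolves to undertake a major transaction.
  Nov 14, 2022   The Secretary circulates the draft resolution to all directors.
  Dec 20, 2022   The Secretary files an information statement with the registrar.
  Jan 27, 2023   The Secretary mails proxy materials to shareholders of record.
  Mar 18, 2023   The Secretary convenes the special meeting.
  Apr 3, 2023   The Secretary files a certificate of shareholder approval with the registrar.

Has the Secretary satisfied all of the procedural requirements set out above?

Step 1 — 14 and 43 days from Oct 24, 2022 (when the board resolution is passed) are Nov 7, 2022 and Dec 6, 2022 respectively; done Nov 14, 2022, which is between those dates.
Step 2 — must wait 35 days from Nov 14, 2022 (when the draft resolution is circulated), so not before Dec 19, 2022; Dec 20, 2022 is on or after that date.
Step 3 — 11 and 32 days from Jan 19, 2023 (end of the 30-day comment period, which began when the information statement is filed on Dec 20, 2022) are Jan 30, 2023 and Feb 20, 2023 respectively; done Jan 27, 2023 — 3 days before the window opened.
The procedure was therefore not followed at step 3.

No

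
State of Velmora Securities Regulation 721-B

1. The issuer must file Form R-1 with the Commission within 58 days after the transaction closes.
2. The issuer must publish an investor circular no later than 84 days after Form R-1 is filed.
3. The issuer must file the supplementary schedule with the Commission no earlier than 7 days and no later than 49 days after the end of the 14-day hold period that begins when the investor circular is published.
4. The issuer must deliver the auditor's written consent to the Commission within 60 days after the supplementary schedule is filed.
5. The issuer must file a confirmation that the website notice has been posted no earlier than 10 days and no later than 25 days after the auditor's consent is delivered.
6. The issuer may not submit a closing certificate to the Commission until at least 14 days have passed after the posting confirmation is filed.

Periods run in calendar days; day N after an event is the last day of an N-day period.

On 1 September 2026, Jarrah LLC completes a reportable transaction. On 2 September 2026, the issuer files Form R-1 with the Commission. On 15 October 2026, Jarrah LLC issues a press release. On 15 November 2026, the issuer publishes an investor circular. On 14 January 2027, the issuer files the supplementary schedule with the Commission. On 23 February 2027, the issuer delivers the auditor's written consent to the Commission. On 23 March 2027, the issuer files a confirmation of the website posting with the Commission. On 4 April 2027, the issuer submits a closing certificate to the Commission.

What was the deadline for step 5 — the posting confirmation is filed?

Step 5 runs from 23 February 2027, when the auditor's consent is delivered. The window is 10–25 days after 23 February 2027; it closes on 20 March 2027.

20 March 2027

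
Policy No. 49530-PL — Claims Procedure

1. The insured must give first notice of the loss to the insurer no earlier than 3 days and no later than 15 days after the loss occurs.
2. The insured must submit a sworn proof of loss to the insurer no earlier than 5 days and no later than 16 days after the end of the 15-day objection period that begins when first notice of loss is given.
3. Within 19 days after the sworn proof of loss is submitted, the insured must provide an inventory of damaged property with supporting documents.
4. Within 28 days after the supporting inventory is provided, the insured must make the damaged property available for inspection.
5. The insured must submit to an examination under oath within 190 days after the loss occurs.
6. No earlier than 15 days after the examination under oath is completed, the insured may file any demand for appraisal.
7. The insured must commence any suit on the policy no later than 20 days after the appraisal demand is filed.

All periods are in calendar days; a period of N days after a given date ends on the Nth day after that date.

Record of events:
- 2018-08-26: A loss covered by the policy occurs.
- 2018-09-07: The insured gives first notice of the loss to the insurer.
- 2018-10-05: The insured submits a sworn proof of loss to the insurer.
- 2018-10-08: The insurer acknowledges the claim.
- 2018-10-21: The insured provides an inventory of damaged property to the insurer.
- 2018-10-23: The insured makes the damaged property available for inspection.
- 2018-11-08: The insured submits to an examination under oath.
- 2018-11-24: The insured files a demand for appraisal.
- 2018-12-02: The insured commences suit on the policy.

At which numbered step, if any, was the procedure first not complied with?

None — every step was satisfied

Step 1: the window is 3–15 days after 2018-08-26 (when the loss occurs), so 2018-08-29 through 2018-09-10; done 2018-09-07, which is between those dates.
Step 2: the window is 5–16 days after 2018-09-22 (end of the 15-day objection period, which began when first notice of loss is given on 2018-09-07), so 2018-09-27 through 2018-10-08; 2018-10-05 falls inside that range.
Step 3: 19 days after 2018-10-05 (when the sworn proof of loss is submitted) is 2018-10-24; completed 2018-10-21, before the deadline.
Step 4: 28 days after 2018-10-21 (when the supporting inventory is provided) is 2018-11-18; done 2018-10-23 — timely.
Step 5: 190 days after 2018-08-26 (when the loss occurs) is 2019-03-04; done 2018-11-08 — timely.
Step 6: the earliest permitted date is 15 days after 2018-11-08 (when the examination under oath is completed), i.e. 2018-11-23; done 2018-11-24, after the minimum wait.
Step 7: 20 days after 2018-11-24 (when the appraisal demand is filed) is 2018-12-14; 2018-12-02 is within that limit.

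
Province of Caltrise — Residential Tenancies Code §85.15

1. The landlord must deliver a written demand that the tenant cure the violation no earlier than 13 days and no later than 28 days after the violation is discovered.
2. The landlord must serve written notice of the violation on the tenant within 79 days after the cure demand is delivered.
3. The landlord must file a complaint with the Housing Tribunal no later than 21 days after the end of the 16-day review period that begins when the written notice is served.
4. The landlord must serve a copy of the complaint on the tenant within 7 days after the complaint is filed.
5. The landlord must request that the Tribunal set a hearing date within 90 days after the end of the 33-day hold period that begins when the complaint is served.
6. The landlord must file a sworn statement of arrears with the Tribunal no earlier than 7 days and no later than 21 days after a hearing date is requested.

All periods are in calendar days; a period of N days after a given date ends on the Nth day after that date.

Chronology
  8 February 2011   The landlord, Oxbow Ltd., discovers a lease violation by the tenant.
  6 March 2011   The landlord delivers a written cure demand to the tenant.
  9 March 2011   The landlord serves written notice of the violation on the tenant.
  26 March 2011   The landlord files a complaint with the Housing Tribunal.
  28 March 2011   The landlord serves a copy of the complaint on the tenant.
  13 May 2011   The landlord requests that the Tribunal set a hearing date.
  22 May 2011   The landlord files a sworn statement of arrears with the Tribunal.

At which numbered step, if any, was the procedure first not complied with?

Step 1 — 13 and 28 days from 8 February 2011 (when the violation is discovered) are 21 February 2011 and 8 March 2011 respectively; done 6 March 2011, which is between those dates.
Step 2 — counting 79 days from 6 March 2011 (when the cure demand is delivered) gives a deadline of 24 May 2011; completed 9 March 2011, before the deadline.
Step 3 — counting 21 days from 25 March 2011 (end of the 16-day review period, which began when the written notice is served on 9 March 2011) gives a deadline of 15 April 2011; 26 March 2011 is within that limit.
Step 4 — counting 7 days from 26 March 2011 (when the complaint is filed) gives a deadline of 2 April 2011; completed 28 March 2011, before the deadline.
Step 5 — counting 90 days from 30 April 2011 (end of the 33-day hold period, which began when the complaint is served on 28 March 2011) gives a deadline of 29 July 2011; done 13 May 2011 — timely.
Step 6 — 7 and 21 days from 13 May 2011 (when a hearing date is requested) are 20 May 2011 and 3 June 2011 respectively; done 22 May 2011, which is between those dates.

None — every step was satisfied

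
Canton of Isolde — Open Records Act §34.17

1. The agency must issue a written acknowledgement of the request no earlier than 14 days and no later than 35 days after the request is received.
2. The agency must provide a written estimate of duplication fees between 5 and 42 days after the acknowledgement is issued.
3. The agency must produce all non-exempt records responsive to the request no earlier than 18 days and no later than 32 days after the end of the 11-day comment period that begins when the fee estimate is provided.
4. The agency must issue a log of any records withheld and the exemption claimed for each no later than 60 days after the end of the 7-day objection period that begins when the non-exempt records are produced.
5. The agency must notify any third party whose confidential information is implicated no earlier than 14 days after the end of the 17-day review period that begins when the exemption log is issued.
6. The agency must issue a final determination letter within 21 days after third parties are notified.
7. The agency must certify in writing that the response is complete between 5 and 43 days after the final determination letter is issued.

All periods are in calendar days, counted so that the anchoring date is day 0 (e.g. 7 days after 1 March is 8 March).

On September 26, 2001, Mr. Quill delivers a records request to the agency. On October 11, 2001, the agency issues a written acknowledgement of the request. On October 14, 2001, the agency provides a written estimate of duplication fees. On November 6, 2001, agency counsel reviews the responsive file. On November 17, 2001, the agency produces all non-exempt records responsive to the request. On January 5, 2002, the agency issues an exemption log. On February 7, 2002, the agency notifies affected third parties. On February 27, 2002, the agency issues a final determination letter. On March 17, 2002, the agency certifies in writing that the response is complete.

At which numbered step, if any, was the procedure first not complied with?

Step 1: the window is 14–35 days after September 26, 2001 (when the request is received), so October 10, 2001 through October 31, 2001; done October 11, 2001 — within the window.
Step 2: the window is 5–42 days after October 11, 2001 (when the acknowledgement is issued), so October 16, 2001 through November 22, 2001; done October 14, 2001 — 2 days before the window opened.

Step 2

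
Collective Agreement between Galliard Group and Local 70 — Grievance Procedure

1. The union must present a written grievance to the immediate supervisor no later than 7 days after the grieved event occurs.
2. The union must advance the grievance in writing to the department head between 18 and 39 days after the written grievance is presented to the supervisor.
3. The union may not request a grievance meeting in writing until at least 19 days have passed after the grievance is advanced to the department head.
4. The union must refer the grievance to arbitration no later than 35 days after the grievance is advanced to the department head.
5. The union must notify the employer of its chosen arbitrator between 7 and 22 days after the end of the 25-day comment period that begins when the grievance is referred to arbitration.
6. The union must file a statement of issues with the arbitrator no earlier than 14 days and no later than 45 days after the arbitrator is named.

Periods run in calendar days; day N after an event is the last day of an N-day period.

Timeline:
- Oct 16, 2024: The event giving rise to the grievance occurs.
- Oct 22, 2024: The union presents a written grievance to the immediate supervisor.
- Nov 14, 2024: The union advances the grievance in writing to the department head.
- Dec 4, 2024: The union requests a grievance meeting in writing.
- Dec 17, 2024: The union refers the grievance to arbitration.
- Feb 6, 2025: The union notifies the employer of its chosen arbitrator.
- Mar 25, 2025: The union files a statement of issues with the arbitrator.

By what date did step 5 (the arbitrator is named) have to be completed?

Feb 2, 2025

The grievance is referred to arbitration on Dec 17, 2024; the 25-day comment period therefore ends Jan 11, 2025, and step 5 runs from that date. The window is 7–22 days after Jan 11, 2025; it closes on Feb 2, 2025.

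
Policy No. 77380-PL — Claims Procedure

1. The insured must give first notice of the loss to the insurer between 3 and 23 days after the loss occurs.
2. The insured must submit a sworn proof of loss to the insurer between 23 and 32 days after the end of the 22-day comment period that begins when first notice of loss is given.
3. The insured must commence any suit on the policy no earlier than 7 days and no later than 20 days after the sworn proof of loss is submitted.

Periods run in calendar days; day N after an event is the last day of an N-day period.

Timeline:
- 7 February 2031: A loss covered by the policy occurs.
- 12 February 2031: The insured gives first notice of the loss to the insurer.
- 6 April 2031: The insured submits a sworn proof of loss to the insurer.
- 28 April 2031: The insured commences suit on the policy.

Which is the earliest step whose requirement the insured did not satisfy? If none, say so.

Step 1 — 3 and 23 days from 7 February 2031 (when the loss occurs) are 10 February 2031 and 2 March 2031 respectively; done 12 February 2031 — within the window.
Step 2 — 23 and 32 days from 6 March 2031 (end of the 22-day comment period, which began when first notice of loss is given on 12 February 2031) are 29 March 2031 and 7 April 2031 respectively; done 6 April 2031 — within the window.
Step 3 — 7 and 20 days from 6 April 2031 (when the sworn proof of loss is submitted) are 13 April 2031 and 26 April 2031 respectively; 28 April 2031 is 2 days past the end of the window.

Step 3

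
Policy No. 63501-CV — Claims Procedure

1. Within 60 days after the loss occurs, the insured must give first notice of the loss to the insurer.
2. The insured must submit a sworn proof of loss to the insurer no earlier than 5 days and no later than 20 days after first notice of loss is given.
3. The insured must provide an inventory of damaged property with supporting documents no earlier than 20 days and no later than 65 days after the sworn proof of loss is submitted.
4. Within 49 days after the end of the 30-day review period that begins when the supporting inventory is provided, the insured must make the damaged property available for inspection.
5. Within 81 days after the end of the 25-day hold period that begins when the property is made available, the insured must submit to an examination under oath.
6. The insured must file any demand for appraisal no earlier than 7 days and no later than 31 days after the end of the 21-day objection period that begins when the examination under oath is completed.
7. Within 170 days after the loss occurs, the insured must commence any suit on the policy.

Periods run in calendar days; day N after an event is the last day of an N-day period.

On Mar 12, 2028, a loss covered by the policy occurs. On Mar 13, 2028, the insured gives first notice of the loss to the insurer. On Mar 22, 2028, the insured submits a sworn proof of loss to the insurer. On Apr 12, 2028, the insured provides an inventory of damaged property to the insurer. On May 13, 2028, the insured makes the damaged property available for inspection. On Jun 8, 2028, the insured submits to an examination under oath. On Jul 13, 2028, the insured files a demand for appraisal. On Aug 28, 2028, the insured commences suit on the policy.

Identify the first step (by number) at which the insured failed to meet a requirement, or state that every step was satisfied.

Step 1: 60 days after Mar 12, 2028 (when the loss occurs) is May 11, 2028; completed Mar 13, 2028, before the deadline.
Step 2: the window is 5–20 days after Mar 13, 2028 (when first notice of loss is given), so Mar 18, 2028 through Apr 2, 2028; Mar 22, 2028 falls inside that range.
Step 3: the window is 20–65 days after Mar 22, 2028 (when the sworn proof of loss is submitted), so Apr 11, 2028 through May 26, 2028; done Apr 12, 2028 — within the window.
Step 4: 49 days after May 12, 2028 (end of the 30-day review period, which began when the supporting inventory is provided on Apr 12, 2028) is Jun 30, 2028; May 13, 2028 is within that limit.
Step 5: 81 days after Jun 7, 2028 (end of the 25-day hold period, which began when the property is made available on May 13, 2028) is Aug 27, 2028; completed Jun 8, 2028, before the deadline.
Step 6: the window is 7–31 days after Jun 29, 2028 (end of the 21-day objection period, which began when the examination under oath is completed on Jun 8, 2028), so Jul 6, 2028 through Jul 30, 2028; Jul 13, 2028 falls inside that range.
Step 7: 170 days after Mar 12, 2028 (when the loss occurs) is Aug 29, 2028; completed Aug 28, 2028, before the deadline.

None — every step was satisfied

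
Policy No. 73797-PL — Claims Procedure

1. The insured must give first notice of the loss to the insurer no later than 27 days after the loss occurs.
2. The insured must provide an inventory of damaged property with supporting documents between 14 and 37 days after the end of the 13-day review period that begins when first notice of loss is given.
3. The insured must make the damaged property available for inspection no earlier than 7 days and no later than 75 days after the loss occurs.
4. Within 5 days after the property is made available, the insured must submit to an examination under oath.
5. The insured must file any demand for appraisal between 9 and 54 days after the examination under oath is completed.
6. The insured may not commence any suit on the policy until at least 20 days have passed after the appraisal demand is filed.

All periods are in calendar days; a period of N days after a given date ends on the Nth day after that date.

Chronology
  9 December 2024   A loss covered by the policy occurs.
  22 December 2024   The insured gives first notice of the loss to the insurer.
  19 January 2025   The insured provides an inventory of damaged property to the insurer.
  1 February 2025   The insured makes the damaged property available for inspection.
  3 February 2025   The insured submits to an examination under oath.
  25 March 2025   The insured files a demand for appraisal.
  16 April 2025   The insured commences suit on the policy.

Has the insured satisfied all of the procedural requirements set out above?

(1) due by 9 December 2024 + 27 days = 5 January 2025; done 22 December 2024 — timely.
(2) the permitted window runs from 4 January 2025 + 14 = 18 January 2025 to 4 January 2025 + 37 = 10 February 2025; done 19 January 2025, which is between those dates.
(3) the permitted window runs from 9 December 2024 + 7 = 16 December 2024 to 9 December 2024 + 75 = 22 February 2025; done 1 February 2025 — within the window.
(4) due by 1 February 2025 + 5 days = 6 February 2025; completed 3 February 2025, before the deadline.
(5) the permitted window runs from 3 February 2025 + 9 = 12 February 2025 to 3 February 2025 + 54 = 29 March 2025; done 25 March 2025, which is between those dates.
(6) permitted from 25 March 2025 + 20 days = 14 April 2025 onward; done 16 April 2025, after the minimum wait.

Yes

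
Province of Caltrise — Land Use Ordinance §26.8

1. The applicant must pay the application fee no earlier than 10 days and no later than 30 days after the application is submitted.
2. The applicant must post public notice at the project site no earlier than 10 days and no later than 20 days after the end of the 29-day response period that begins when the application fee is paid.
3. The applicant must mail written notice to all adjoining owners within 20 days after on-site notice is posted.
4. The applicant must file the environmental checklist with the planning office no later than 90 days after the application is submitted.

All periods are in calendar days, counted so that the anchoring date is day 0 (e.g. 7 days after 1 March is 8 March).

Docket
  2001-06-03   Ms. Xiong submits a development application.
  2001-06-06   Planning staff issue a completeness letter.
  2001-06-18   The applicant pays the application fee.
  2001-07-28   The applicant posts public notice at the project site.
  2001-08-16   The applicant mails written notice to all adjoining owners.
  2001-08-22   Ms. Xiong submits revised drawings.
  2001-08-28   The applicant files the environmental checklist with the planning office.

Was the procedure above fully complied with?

Step 1: the window is 10–30 days after 2001-06-03 (when the application is submitted), so 2001-06-13 through 2001-07-03; 2001-06-18 falls inside that range.
Step 2: the window is 10–20 days after 2001-07-17 (end of the 29-day response period, which began when the application fee is paid on 2001-06-18), so 2001-07-27 through 2001-08-06; done 2001-07-28 — within the window.
Step 3: 20 days after 2001-07-28 (when on-site notice is posted) is 2001-08-17; done 2001-08-16 — timely.
Step 4: 90 days after 2001-06-03 (when the application is submitted) is 2001-09-01; done 2001-08-28 — timely.

Yes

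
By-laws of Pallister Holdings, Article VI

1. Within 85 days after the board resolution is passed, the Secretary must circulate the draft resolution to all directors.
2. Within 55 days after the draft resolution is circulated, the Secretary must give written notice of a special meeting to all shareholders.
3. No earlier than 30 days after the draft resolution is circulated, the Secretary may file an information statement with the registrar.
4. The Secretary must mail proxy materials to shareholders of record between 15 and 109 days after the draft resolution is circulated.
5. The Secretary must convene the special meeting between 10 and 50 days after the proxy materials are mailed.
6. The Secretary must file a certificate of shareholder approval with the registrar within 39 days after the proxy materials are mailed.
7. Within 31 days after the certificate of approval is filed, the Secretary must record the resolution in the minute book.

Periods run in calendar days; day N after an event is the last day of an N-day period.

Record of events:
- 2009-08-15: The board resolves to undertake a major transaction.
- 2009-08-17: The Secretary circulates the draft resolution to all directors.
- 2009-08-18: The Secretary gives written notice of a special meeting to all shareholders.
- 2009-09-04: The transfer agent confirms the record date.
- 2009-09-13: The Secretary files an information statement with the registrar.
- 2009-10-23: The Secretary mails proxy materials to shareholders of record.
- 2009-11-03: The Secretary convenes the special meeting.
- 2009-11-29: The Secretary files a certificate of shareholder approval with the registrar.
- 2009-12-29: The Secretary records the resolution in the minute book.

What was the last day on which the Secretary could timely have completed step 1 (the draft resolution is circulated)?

Step 1 runs from 2009-08-15, when the board resolution is passed. 85 days after 2009-08-15 is 2009-11-08.

2009-11-08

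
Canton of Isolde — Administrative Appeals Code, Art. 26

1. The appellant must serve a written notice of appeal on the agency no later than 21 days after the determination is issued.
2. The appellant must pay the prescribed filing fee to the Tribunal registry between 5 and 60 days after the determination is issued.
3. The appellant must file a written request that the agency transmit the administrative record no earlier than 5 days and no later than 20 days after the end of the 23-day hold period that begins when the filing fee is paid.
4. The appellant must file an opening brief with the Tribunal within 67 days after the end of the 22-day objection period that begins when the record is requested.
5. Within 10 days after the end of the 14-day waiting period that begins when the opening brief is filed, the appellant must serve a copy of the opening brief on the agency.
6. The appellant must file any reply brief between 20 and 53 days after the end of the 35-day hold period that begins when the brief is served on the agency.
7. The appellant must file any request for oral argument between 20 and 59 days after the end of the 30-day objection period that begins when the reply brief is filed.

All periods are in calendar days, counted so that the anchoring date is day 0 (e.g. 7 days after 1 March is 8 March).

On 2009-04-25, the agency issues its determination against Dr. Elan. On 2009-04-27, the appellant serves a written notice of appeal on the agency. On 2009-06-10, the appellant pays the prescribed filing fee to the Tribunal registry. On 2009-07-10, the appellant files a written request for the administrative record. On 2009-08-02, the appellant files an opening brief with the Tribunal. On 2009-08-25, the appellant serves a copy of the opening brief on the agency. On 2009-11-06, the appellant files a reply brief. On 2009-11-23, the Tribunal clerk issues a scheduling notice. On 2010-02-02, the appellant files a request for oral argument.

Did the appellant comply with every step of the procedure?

Step 1: 21 days after 2009-04-25 (when the determination is issued) is 2009-05-16; done 2009-04-27 — timely.
Step 2: the window is 5–60 days after 2009-04-25 (when the determination is issued), so 2009-04-30 through 2009-06-24; 2009-06-10 falls inside that range.
Step 3: the window is 5–20 days after 2009-07-03 (end of the 23-day hold period, which began when the filing fee is paid on 2009-06-10), so 2009-07-08 through 2009-07-23; 2009-07-10 falls inside that range.
Step 4: 67 days after 2009-08-01 (end of the 22-day objection period, which began when the record is requested on 2009-07-10) is 2009-10-07; completed 2009-08-02, before the deadline.
Step 5: 10 days after 2009-08-16 (end of the 14-day waiting period, which began when the opening brief is filed on 2009-08-02) is 2009-08-26; completed 2009-08-25, before the deadline.
Step 6: the window is 20–53 days after 2009-09-29 (end of the 35-day hold period, which began when the brief is served on the agency on 2009-08-25), so 2009-10-19 through 2009-11-21; done 2009-11-06 — within the window.
Step 7: the window is 20–59 days after 2009-12-06 (end of the 30-day objection period, which began when the reply brief is filed on 2009-11-06), so 2009-12-26 through 2010-02-03; done 2010-02-02, which is between those dates.

Yes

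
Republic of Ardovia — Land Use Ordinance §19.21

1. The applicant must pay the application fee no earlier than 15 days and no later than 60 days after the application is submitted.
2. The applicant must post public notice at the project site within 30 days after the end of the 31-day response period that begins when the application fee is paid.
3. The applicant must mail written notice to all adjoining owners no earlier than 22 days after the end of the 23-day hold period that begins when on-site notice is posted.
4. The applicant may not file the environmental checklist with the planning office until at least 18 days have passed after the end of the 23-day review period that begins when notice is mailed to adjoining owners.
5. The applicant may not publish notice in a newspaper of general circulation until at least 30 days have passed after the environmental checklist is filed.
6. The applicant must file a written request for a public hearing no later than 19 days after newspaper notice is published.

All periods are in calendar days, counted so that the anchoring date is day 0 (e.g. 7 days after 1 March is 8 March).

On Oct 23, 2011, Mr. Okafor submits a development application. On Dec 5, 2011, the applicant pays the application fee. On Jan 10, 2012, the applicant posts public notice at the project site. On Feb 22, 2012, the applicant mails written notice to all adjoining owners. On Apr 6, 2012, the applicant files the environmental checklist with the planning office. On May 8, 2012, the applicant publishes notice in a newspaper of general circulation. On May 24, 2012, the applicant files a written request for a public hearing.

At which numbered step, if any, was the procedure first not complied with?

Step 3

Step 1 — 15 and 60 days from Oct 23, 2011 (when the application is submitted) are Nov 7, 2011 and Dec 22, 2011 respectively; done Dec 5, 2011 — within the window.
Step 2 — counting 30 days from Jan 5, 2012 (end of the 31-day response period, which began when the application fee is paid on Dec 5, 2011) gives a deadline of Feb 4, 2012; completed Jan 10, 2012, before the deadline.
Step 3 — must wait 22 days from Feb 2, 2012 (end of the 23-day hold period, which began when on-site notice is posted on Jan 10, 2012), so not before Feb 24, 2012; Feb 22, 2012 is 2 days before the earliest permitted date.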